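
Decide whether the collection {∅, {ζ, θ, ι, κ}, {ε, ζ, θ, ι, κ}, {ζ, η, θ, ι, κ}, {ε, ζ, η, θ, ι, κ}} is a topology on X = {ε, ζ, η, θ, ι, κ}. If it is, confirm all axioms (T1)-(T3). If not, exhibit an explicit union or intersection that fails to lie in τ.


τ IS a topology on X.

Axiom (T1): ∅ ∈ τ? Yes; X ∈ τ? Yes.
Axiom (T2/T3): check pairwise unions and intersections of members of τ.
All pairwise intersections and unions checked — each lies in τ. Therefore τ satisfies (T1), (T2), (T3): it IS a topology on X.


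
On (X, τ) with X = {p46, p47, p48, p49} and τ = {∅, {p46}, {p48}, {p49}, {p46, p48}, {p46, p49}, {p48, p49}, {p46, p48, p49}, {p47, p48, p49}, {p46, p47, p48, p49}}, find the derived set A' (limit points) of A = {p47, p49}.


A' = {p47}

For each x ∈ X, list the open sets U ∈ τ with x ∈ U, then check whether U ∩ (A ∖ {x}) ≠ ∅ for every such U.
  x = p46: open {p46} ∋ x has {p46} ∩ (A ∖ {p46}) = ∅, so x is NOT a limit point.
  x = p47: opens ∋ x are {p47, p48, p49}, {p46, p47, p48, p49}; each meets A ∖ {p47}, so x IS a limit point.
  x = p48: open {p48} ∋ x has {p48} ∩ (A ∖ {p48}) = ∅, so x is NOT a limit point.
  x = p49: open {p49} ∋ x has {p49} ∩ (A ∖ {p49}) = ∅, so x is NOT a limit point.
Collecting: A' = {p47}.


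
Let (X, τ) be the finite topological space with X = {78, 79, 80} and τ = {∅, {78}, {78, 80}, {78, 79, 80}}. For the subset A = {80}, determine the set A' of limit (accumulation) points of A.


A' = {79}

For each x ∈ X, list the open sets U ∈ τ with x ∈ U, then check whether U ∩ (A ∖ {x}) ≠ ∅ for every such U.
  x = 78: open {78} ∋ x has {78} ∩ (A ∖ {78}) = ∅, so x is NOT a limit point.
  x = 79: opens ∋ x are {78, 79, 80}; each meets A ∖ {79}, so x IS a limit point.
  x = 80: open {78, 80} ∋ x has {78, 80} ∩ (A ∖ {80}) = ∅, so x is NOT a limit point.
Collecting: A' = {79}.


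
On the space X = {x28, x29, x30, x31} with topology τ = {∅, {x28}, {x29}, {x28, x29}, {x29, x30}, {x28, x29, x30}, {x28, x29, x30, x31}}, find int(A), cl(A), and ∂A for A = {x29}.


int(A) = {x29}, cl(A) = {x29, x30, x31}, ∂A = {x30, x31}.

Closed sets in (X, τ) are complements of opens:
  closed(X, τ) = {∅, {x31}, {x28, x31}, {x30, x31}, {x28, x30, x31}, {x29, x30, x31}, {x28, x29, x30, x31}}.
int(A) = ⋃ {U ∈ τ : U ⊆ A}. Opens contained in A: ∅, {x29}.
Taking the union of these: int(A) = {x29}.
cl(A) = ⋂ {C closed : A ⊆ C}. Closed sets containing A: {x29, x30, x31}, {x28, x29, x30, x31}.
Intersecting these: cl(A) = {x29, x30, x31}.
∂A = cl(A) ∖ int(A) = {x29, x30, x31} ∖ {x29} = {x30, x31}.


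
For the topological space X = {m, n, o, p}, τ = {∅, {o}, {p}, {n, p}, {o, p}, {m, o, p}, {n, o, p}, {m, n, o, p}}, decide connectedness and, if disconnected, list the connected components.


(X, τ) is connected.

Find clopen sets (U ∈ τ with X ∖ U ∈ τ):
  U = ∅, X ∖ U = {m, n, o, p} — both open, so U is clopen.
  U = {m, n, o, p}, X ∖ U = ∅ — both open, so U is clopen.
Only trivial clopens (∅ and X) exist, so (X, τ) is connected.
Compute connected components by grouping points that agree on all clopens:
  component: {m, n, o, p}


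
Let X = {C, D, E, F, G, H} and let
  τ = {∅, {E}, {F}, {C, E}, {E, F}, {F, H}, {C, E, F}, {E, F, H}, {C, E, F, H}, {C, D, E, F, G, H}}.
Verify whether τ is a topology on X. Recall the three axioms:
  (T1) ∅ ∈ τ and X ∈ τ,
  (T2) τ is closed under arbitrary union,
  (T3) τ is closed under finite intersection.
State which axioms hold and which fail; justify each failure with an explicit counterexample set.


τ IS a topology on X.

Axiom (T1): ∅ ∈ τ? Yes; X ∈ τ? Yes.
Axiom (T2/T3): check pairwise unions and intersections of members of τ.
All pairwise intersections and unions checked — each lies in τ. Therefore τ satisfies (T1), (T2), (T3): it IS a topology on X.


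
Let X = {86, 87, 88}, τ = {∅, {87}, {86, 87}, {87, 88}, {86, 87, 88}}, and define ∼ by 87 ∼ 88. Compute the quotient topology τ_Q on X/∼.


X/∼ = {[86], [87=88]}; |τ_Q| = 3.

Equivalence classes: [86], [87=88].
Quotient map π: X → X/∼ sends 86 ↦ [86], 87 ↦ [87=88], 88 ↦ [87=88].
For each subset V ⊆ X/∼, compute π^{-1}(V) ⊆ X and check whether π^{-1}(V) ∈ τ. V is open in τ_Q iff π^{-1}(V) ∈ τ.
  V = {}: π^{-1}(V) = ∅ ∈ τ ✓.
  V = {[86]}: π^{-1}(V) = {86} ∉ τ ✗.
  V = {[87=88]}: π^{-1}(V) = {87, 88} ∈ τ ✓.
  V = {[86], [87=88]}: π^{-1}(V) = {86, 87, 88} ∈ τ ✓.
Open sets in the quotient: τ_Q = {{}, {[87=88]}, {[86], [87=88]}} (3 elements).


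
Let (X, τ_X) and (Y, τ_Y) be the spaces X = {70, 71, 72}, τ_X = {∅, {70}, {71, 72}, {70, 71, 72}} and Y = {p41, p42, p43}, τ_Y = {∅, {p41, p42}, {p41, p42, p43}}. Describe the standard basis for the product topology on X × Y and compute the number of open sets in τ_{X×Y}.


Basis B = {∅ × ∅, {70} × {p41, p42}, {70} × {p41, p42, p43}, {71, 72} × {p41, p42}, {70, 71, 72} × {p41, p42}, {71, 72} × {p41, p42, p43}, {70, 71, 72} × {p41, p42, p43}}; |τ_{X×Y}| = 9.

Enumerate products U × V with U ∈ τ_X, V ∈ τ_Y (deduplicated):
  ∅ × ∅ = {} (∅)
  {70} × {p41, p42} = {(70,p41), (70,p42)}
  {70} × {p41, p42, p43} = {(70,p41), (70,p42), (70,p43)}
  {71, 72} × {p41, p42} = {(71,p41), (71,p42), (72,p41), (72,p42)}
  {70, 71, 72} × {p41, p42} = {(70,p41), (70,p42), (71,p41), (71,p42), (72,p41), (72,p42)}
  {71, 72} × {p41, p42, p43} = {(71,p41), (71,p42), (71,p43), (72,p41), (72,p42), (72,p43)}
  {70, 71, 72} × {p41, p42, p43} = {(70,p41), (70,p42), (70,p43), (71,p41), (71,p42), (71,p43), (72,p41), (72,p42), (72,p43)}
These 7 distinct sets form the basis B.
Close under arbitrary unions to get τ_{X×Y}; counting gives |τ_{X×Y}| = 9.


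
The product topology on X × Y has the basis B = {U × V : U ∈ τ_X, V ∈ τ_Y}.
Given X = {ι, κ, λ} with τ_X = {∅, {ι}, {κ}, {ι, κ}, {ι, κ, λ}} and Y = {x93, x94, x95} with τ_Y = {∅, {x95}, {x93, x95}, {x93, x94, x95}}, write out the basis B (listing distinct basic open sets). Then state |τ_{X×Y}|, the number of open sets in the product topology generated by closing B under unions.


Basis B = {∅ × ∅, {ι} × {x95}, {κ} × {x95}, {ι} × {x93, x95}, {ι, κ} × {x95}, {κ} × {x93, x95}, {ι} × {x93, x94, x95}, {ι, κ, λ} × {x95}, {κ} × {x93, x94, x95}, {ι, κ} × {x93, x95}, {ι, κ} × {x93, x94, x95}, {ι, κ, λ} × {x93, x95}, {ι, κ, λ} × {x93, x94, x95}}; |τ_{X×Y}| = 30.

Enumerate products U × V with U ∈ τ_X, V ∈ τ_Y (deduplicated):
  ∅ × ∅ = {} (∅)
  {ι} × {x95} = {(ι,x95)}
  {κ} × {x95} = {(κ,x95)}
  {ι} × {x93, x95} = {(ι,x93), (ι,x95)}
  {ι, κ} × {x95} = {(ι,x95), (κ,x95)}
  {κ} × {x93, x95} = {(κ,x93), (κ,x95)}
  {ι} × {x93, x94, x95} = {(ι,x93), (ι,x94), (ι,x95)}
  {ι, κ, λ} × {x95} = {(ι,x95), (κ,x95), (λ,x95)}
  {κ} × {x93, x94, x95} = {(κ,x93), (κ,x94), (κ,x95)}
  {ι, κ} × {x93, x95} = {(ι,x93), (ι,x95), (κ,x93), (κ,x95)}
  {ι, κ} × {x93, x94, x95} = {(ι,x93), (ι,x94), (ι,x95), (κ,x93), (κ,x94), (κ,x95)}
  {ι, κ, λ} × {x93, x95} = {(ι,x93), (ι,x95), (κ,x93), (κ,x95), (λ,x93), (λ,x95)}
  {ι, κ, λ} × {x93, x94, x95} = {(ι,x93), (ι,x94), (ι,x95), (κ,x93), (κ,x94), (κ,x95), (λ,x93), (λ,x94), (λ,x95)}
These 13 distinct sets form the basis B.
Close under arbitrary unions to get τ_{X×Y}; counting gives |τ_{X×Y}| = 30.


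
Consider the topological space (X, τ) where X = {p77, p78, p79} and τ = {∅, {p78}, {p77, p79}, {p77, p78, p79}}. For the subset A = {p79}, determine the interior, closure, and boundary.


int(A) = ∅, cl(A) = {p77, p79}, ∂A = {p77, p79}.

Closed sets in (X, τ) are complements of opens:
  closed(X, τ) = {∅, {p78}, {p77, p79}, {p77, p78, p79}}.
int(A) = ⋃ {U ∈ τ : U ⊆ A}. Opens contained in A: ∅.
Taking the union of these: int(A) = ∅.
cl(A) = ⋂ {C closed : A ⊆ C}. Closed sets containing A: {p77, p79}, {p77, p78, p79}.
Intersecting these: cl(A) = {p77, p79}.
∂A = cl(A) ∖ int(A) = {p77, p79} ∖ ∅ = {p77, p79}.


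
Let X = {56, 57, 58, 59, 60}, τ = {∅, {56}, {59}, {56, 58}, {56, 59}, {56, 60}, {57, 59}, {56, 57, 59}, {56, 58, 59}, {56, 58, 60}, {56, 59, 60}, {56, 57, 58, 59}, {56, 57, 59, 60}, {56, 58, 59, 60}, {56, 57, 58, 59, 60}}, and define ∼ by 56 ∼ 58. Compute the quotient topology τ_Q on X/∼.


X/∼ = {[56=58], [57], [59], [60]}; |τ_Q| = 9.

Equivalence classes: [56=58], [57], [59], [60].
Quotient map π: X → X/∼ sends 56 ↦ [56=58], 57 ↦ [57], 58 ↦ [56=58], 59 ↦ [59], 60 ↦ [60].
For each subset V ⊆ X/∼, compute π^{-1}(V) ⊆ X and check whether π^{-1}(V) ∈ τ. V is open in τ_Q iff π^{-1}(V) ∈ τ.
  V = {}: π^{-1}(V) = ∅ ∈ τ ✓.
  V = {[56=58]}: π^{-1}(V) = {56, 58} ∈ τ ✓.
  V = {[57]}: π^{-1}(V) = {57} ∉ τ ✗.
  V = {[56=58], [57]}: π^{-1}(V) = {56, 57, 58} ∉ τ ✗.
  V = {[59]}: π^{-1}(V) = {59} ∈ τ ✓.
  V = {[56=58], [59]}: π^{-1}(V) = {56, 58, 59} ∈ τ ✓.
  V = {[57], [59]}: π^{-1}(V) = {57, 59} ∈ τ ✓.
  V = {[56=58], [57], [59]}: π^{-1}(V) = {56, 57, 58, 59} ∈ τ ✓.
  V = {[60]}: π^{-1}(V) = {60} ∉ τ ✗.
  V = {[56=58], [60]}: π^{-1}(V) = {56, 58, 60} ∈ τ ✓.
  V = {[57], [60]}: π^{-1}(V) = {57, 60} ∉ τ ✗.
  V = {[56=58], [57], [60]}: π^{-1}(V) = {56, 57, 58, 60} ∉ τ ✗.
  V = {[59], [60]}: π^{-1}(V) = {59, 60} ∉ τ ✗.
  V = {[56=58], [59], [60]}: π^{-1}(V) = {56, 58, 59, 60} ∈ τ ✓.
  V = {[57], [59], [60]}: π^{-1}(V) = {57, 59, 60} ∉ τ ✗.
  V = {[56=58], [57], [59], [60]}: π^{-1}(V) = {56, 57, 58, 59, 60} ∈ τ ✓.
Open sets in the quotient: τ_Q = {{}, {[56=58]}, {[59]}, {[56=58], [59]}, {[57], [59]}, {[56=58], [57], [59]}, {[56=58], [60]}, {[56=58], [59], [60]}, {[56=58], [57], [59], [60]}} (9 elements).


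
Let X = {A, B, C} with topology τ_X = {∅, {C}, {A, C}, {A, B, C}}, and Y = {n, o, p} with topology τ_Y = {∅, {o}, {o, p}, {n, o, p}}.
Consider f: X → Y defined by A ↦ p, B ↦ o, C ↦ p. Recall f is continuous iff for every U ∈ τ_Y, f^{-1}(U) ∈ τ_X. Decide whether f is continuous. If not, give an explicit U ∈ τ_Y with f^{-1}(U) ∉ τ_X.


f is NOT continuous.

Compute f^{-1}(U) for each U ∈ τ_Y:
  U = ∅: f^{-1}(U) = ∅ ∈ τ_X ✓.
  U = {o}: f^{-1}(U) = {B} ∉ τ_X ✗.
  U = {o, p}: f^{-1}(U) = {A, B, C} ∈ τ_X ✓.
  U = {n, o, p}: f^{-1}(U) = {A, B, C} ∈ τ_X ✓.
Found U = {o} with f^{-1}(U) = {B} not in τ_X. Therefore f is NOT continuous.


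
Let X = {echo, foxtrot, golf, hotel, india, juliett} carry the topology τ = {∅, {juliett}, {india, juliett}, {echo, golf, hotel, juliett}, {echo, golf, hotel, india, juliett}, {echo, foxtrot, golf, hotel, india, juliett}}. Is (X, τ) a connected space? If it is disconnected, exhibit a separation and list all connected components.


(X, τ) is connected.

Find clopen sets (U ∈ τ with X ∖ U ∈ τ):
  U = ∅, X ∖ U = {echo, foxtrot, golf, hotel, india, juliett} — both open, so U is clopen.
  U = {echo, foxtrot, golf, hotel, india, juliett}, X ∖ U = ∅ — both open, so U is clopen.
Only trivial clopens (∅ and X) exist, so (X, τ) is connected.
Compute connected components by grouping points that agree on all clopens:
  component: {echo, foxtrot, golf, hotel, india, juliett}


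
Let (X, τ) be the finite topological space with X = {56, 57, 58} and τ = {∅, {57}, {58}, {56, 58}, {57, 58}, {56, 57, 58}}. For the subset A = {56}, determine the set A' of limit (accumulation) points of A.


A' = ∅

For each x ∈ X, list the open sets U ∈ τ with x ∈ U, then check whether U ∩ (A ∖ {x}) ≠ ∅ for every such U.
  x = 56: open {56, 58} ∋ x has {56, 58} ∩ (A ∖ {56}) = ∅, so x is NOT a limit point.
  x = 57: open {57} ∋ x has {57} ∩ (A ∖ {57}) = ∅, so x is NOT a limit point.
  x = 58: open {58} ∋ x has {58} ∩ (A ∖ {58}) = ∅, so x is NOT a limit point.
Collecting: A' = ∅.


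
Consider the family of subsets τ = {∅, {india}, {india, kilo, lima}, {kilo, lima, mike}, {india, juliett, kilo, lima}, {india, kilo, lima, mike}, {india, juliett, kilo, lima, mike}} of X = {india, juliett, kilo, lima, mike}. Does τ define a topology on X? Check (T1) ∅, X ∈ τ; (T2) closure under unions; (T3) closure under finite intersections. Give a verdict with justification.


τ is NOT a topology on X.

Axiom (T1): ∅ ∈ τ? Yes; X ∈ τ? Yes.
Axiom (T2/T3): check pairwise unions and intersections of members of τ.
Counterexample for (T3): {india, kilo, lima} ∩ {kilo, lima, mike} = {kilo, lima} ∉ τ. Therefore τ is NOT a topology.


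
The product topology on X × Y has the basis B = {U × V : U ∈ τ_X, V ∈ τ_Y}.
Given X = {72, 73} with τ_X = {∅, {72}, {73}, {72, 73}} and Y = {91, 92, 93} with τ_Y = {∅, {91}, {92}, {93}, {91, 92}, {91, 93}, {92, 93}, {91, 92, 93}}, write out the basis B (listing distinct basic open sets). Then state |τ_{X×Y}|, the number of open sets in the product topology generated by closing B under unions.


Basis B = {∅ × ∅, {72} × {91}, {72} × {92}, {72} × {93}, {73} × {91}, {73} × {92}, {73} × {93}, {72} × {91, 92}, {72} × {91, 93}, {72, 73} × {91}, {72} × {92, 93}, {72, 73} × {92}, {72, 73} × {93}, {73} × {91, 92}, {73} × {91, 93}, {73} × {92, 93}, {72} × {91, 92, 93}, {73} × {91, 92, 93}, {72, 73} × {91, 92}, {72, 73} × {91, 93}, {72, 73} × {92, 93}, {72, 73} × {91, 92, 93}}; |τ_{X×Y}| = 64.

Enumerate products U × V with U ∈ τ_X, V ∈ τ_Y (deduplicated):
  ∅ × ∅ = {} (∅)
  {72} × {91} = {(72,91)}
  {72} × {92} = {(72,92)}
  {72} × {93} = {(72,93)}
  {73} × {91} = {(73,91)}
  {73} × {92} = {(73,92)}
  {73} × {93} = {(73,93)}
  {72} × {91, 92} = {(72,91), (72,92)}
  {72} × {91, 93} = {(72,91), (72,93)}
  {72, 73} × {91} = {(72,91), (73,91)}
  {72} × {92, 93} = {(72,92), (72,93)}
  {72, 73} × {92} = {(72,92), (73,92)}
  {72, 73} × {93} = {(72,93), (73,93)}
  {73} × {91, 92} = {(73,91), (73,92)}
  {73} × {91, 93} = {(73,91), (73,93)}
  {73} × {92, 93} = {(73,92), (73,93)}
  {72} × {91, 92, 93} = {(72,91), (72,92), (72,93)}
  {73} × {91, 92, 93} = {(73,91), (73,92), (73,93)}
  {72, 73} × {91, 92} = {(72,91), (72,92), (73,91), (73,92)}
  {72, 73} × {91, 93} = {(72,91), (72,93), (73,91), (73,93)}
  {72, 73} × {92, 93} = {(72,92), (72,93), (73,92), (73,93)}
  {72, 73} × {91, 92, 93} = {(72,91), (72,92), (72,93), (73,91), (73,92), (73,93)}
These 22 distinct sets form the basis B.
Close under arbitrary unions to get τ_{X×Y}; counting gives |τ_{X×Y}| = 64.


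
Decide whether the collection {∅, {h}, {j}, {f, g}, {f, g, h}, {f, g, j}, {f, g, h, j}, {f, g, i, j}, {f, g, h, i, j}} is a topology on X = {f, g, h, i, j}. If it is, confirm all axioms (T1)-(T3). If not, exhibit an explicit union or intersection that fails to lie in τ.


τ is NOT a topology on X.

Axiom (T1): ∅ ∈ τ? Yes; X ∈ τ? Yes.
Axiom (T2/T3): check pairwise unions and intersections of members of τ.
Counterexample for (T2): {h} ∪ {j} = {h, j} ∉ τ. Therefore τ is NOT a topology.


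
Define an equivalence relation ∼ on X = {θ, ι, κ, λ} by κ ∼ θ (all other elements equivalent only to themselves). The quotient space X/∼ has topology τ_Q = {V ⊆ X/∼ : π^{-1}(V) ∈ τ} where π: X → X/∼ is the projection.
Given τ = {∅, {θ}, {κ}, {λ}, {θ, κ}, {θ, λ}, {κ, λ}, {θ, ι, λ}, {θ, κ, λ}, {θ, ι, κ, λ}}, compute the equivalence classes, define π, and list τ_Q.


X/∼ = {[θ=κ], [ι], [λ]}; |τ_Q| = 5.

Equivalence classes: [θ=κ], [ι], [λ].
Quotient map π: X → X/∼ sends θ ↦ [θ=κ], ι ↦ [ι], κ ↦ [θ=κ], λ ↦ [λ].
For each subset V ⊆ X/∼, compute π^{-1}(V) ⊆ X and check whether π^{-1}(V) ∈ τ. V is open in τ_Q iff π^{-1}(V) ∈ τ.
  V = {}: π^{-1}(V) = ∅ ∈ τ ✓.
  V = {[θ=κ]}: π^{-1}(V) = {θ, κ} ∈ τ ✓.
  V = {[ι]}: π^{-1}(V) = {ι} ∉ τ ✗.
  V = {[θ=κ], [ι]}: π^{-1}(V) = {θ, ι, κ} ∉ τ ✗.
  V = {[λ]}: π^{-1}(V) = {λ} ∈ τ ✓.
  V = {[θ=κ], [λ]}: π^{-1}(V) = {θ, κ, λ} ∈ τ ✓.
  V = {[ι], [λ]}: π^{-1}(V) = {ι, λ} ∉ τ ✗.
  V = {[θ=κ], [ι], [λ]}: π^{-1}(V) = {θ, ι, κ, λ} ∈ τ ✓.
Open sets in the quotient: τ_Q = {{}, {[θ=κ]}, {[λ]}, {[θ=κ], [λ]}, {[θ=κ], [ι], [λ]}} (5 elements).


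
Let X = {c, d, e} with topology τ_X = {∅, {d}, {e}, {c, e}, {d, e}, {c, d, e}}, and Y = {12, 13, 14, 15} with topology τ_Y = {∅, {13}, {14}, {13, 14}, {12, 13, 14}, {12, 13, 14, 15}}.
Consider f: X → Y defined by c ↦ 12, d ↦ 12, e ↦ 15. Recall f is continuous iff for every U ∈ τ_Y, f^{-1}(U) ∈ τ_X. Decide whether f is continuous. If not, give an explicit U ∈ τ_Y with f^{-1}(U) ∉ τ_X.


f is NOT continuous.

Compute f^{-1}(U) for each U ∈ τ_Y:
  U = ∅: f^{-1}(U) = ∅ ∈ τ_X ✓.
  U = {13}: f^{-1}(U) = ∅ ∈ τ_X ✓.
  U = {14}: f^{-1}(U) = ∅ ∈ τ_X ✓.
  U = {13, 14}: f^{-1}(U) = ∅ ∈ τ_X ✓.
  U = {12, 13, 14}: f^{-1}(U) = {c, d} ∉ τ_X ✗.
  U = {12, 13, 14, 15}: f^{-1}(U) = {c, d, e} ∈ τ_X ✓.
Found U = {12, 13, 14} with f^{-1}(U) = {c, d} not in τ_X. Therefore f is NOT continuous.


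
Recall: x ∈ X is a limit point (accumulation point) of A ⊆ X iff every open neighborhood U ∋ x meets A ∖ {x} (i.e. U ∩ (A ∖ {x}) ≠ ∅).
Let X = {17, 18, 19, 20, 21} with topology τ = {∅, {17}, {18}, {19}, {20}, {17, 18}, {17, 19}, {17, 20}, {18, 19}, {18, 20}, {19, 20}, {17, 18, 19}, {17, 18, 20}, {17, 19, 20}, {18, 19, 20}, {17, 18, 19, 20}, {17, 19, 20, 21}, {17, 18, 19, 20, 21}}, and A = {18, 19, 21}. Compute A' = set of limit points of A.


A' = {21}

For each x ∈ X, list the open sets U ∈ τ with x ∈ U, then check whether U ∩ (A ∖ {x}) ≠ ∅ for every such U.
  x = 17: open {17} ∋ x has {17} ∩ (A ∖ {17}) = ∅, so x is NOT a limit point.
  x = 18: open {18} ∋ x has {18} ∩ (A ∖ {18}) = ∅, so x is NOT a limit point.
  x = 19: open {19} ∋ x has {19} ∩ (A ∖ {19}) = ∅, so x is NOT a limit point.
  x = 20: open {20} ∋ x has {20} ∩ (A ∖ {20}) = ∅, so x is NOT a limit point.
  x = 21: opens ∋ x are {17, 19, 20, 21}, {17, 18, 19, 20, 21}; each meets A ∖ {21}, so x IS a limit point.
Collecting: A' = {21}.


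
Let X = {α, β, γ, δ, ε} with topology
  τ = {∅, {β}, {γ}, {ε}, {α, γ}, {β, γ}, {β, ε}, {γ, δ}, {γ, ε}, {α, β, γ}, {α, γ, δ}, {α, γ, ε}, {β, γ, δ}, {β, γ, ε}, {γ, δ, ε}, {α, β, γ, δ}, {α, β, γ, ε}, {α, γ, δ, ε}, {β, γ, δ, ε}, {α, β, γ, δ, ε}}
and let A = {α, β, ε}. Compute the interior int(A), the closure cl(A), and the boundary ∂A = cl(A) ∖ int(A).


int(A) = {β, ε}, cl(A) = {α, β, ε}, ∂A = {α}.

Closed sets in (X, τ) are complements of opens:
  closed(X, τ) = {∅, {α}, {β}, {δ}, {ε}, {α, β}, {α, δ}, {α, ε}, {β, δ}, {β, ε}, {δ, ε}, {α, β, δ}, {α, β, ε}, {α, γ, δ}, {α, δ, ε}, {β, δ, ε}, {α, β, γ, δ}, {α, β, δ, ε}, {α, γ, δ, ε}, {α, β, γ, δ, ε}}.
int(A) = ⋃ {U ∈ τ : U ⊆ A}. Opens contained in A: ∅, {β}, {ε}, {β, ε}.
Taking the union of these: int(A) = {β, ε}.
cl(A) = ⋂ {C closed : A ⊆ C}. Closed sets containing A: {α, β, ε}, {α, β, δ, ε}, {α, β, γ, δ, ε}.
Intersecting these: cl(A) = {α, β, ε}.
∂A = cl(A) ∖ int(A) = {α, β, ε} ∖ {β, ε} = {α}.


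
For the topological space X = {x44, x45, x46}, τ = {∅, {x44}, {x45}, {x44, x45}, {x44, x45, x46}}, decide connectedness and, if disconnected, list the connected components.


(X, τ) is connected.

Find clopen sets (U ∈ τ with X ∖ U ∈ τ):
  U = ∅, X ∖ U = {x44, x45, x46} — both open, so U is clopen.
  U = {x44, x45, x46}, X ∖ U = ∅ — both open, so U is clopen.
Only trivial clopens (∅ and X) exist, so (X, τ) is connected.
Compute connected components by grouping points that agree on all clopens:
  component: {x44, x45, x46}


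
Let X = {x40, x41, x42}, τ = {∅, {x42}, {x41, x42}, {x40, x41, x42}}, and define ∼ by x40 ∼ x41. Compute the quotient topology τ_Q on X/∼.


X/∼ = {[x40=x41], [x42]}; |τ_Q| = 3.

Equivalence classes: [x40=x41], [x42].
Quotient map π: X → X/∼ sends x40 ↦ [x40=x41], x41 ↦ [x40=x41], x42 ↦ [x42].
For each subset V ⊆ X/∼, compute π^{-1}(V) ⊆ X and check whether π^{-1}(V) ∈ τ. V is open in τ_Q iff π^{-1}(V) ∈ τ.
  V = {}: π^{-1}(V) = ∅ ∈ τ ✓.
  V = {[x40=x41]}: π^{-1}(V) = {x40, x41} ∉ τ ✗.
  V = {[x42]}: π^{-1}(V) = {x42} ∈ τ ✓.
  V = {[x40=x41], [x42]}: π^{-1}(V) = {x40, x41, x42} ∈ τ ✓.
Open sets in the quotient: τ_Q = {{}, {[x42]}, {[x40=x41], [x42]}} (3 elements).


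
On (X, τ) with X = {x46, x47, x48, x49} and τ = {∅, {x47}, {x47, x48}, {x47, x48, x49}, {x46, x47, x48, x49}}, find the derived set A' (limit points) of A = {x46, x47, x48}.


A' = {x46, x48, x49}

For each x ∈ X, list the open sets U ∈ τ with x ∈ U, then check whether U ∩ (A ∖ {x}) ≠ ∅ for every such U.
  x = x46: opens ∋ x are {x46, x47, x48, x49}; each meets A ∖ {x46}, so x IS a limit point.
  x = x47: open {x47} ∋ x has {x47} ∩ (A ∖ {x47}) = ∅, so x is NOT a limit point.
  x = x48: opens ∋ x are {x47, x48}, {x47, x48, x49}, {x46, x47, x48, x49}; each meets A ∖ {x48}, so x IS a limit point.
  x = x49: opens ∋ x are {x47, x48, x49}, {x46, x47, x48, x49}; each meets A ∖ {x49}, so x IS a limit point.
Collecting: A' = {x46, x48, x49}.


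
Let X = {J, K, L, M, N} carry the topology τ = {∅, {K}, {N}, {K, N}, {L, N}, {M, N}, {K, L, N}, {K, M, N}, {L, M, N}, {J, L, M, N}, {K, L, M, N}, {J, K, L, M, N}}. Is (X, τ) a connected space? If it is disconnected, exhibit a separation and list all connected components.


(X, τ) is disconnected; components = [{K}, {J, L, M, N}].

Find clopen sets (U ∈ τ with X ∖ U ∈ τ):
  U = ∅, X ∖ U = {J, K, L, M, N} — both open, so U is clopen.
  U = {K}, X ∖ U = {J, L, M, N} — both open, so U is clopen.
  U = {J, L, M, N}, X ∖ U = {K} — both open, so U is clopen.
  U = {J, K, L, M, N}, X ∖ U = ∅ — both open, so U is clopen.
Nontrivial clopen(s) exist: e.g. {J, L, M, N}. So (X, τ) is disconnected.
Compute connected components by grouping points that agree on all clopens:
  component: {K}
  component: {J, L, M, N}


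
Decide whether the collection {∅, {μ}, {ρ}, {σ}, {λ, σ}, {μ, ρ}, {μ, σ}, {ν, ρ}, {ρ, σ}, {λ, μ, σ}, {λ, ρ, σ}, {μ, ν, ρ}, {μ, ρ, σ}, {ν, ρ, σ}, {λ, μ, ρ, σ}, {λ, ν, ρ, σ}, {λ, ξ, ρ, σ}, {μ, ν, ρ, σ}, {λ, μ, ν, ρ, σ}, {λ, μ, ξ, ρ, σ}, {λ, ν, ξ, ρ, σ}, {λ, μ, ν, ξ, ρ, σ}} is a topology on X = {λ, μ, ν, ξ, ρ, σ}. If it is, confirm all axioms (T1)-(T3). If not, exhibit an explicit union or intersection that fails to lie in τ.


τ IS a topology on X.

Axiom (T1): ∅ ∈ τ? Yes; X ∈ τ? Yes.
Axiom (T2/T3): check pairwise unions and intersections of members of τ.
All pairwise intersections and unions checked — each lies in τ. Therefore τ satisfies (T1), (T2), (T3): it IS a topology on X.


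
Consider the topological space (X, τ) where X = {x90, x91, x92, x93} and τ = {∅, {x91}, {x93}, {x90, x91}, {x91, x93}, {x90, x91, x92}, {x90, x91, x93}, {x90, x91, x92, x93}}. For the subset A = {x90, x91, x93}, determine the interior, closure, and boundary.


int(A) = {x90, x91, x93}, cl(A) = {x90, x91, x92, x93}, ∂A = {x92}.

Closed sets in (X, τ) are complements of opens:
  closed(X, τ) = {∅, {x92}, {x93}, {x90, x92}, {x92, x93}, {x90, x91, x92}, {x90, x92, x93}, {x90, x91, x92, x93}}.
int(A) = ⋃ {U ∈ τ : U ⊆ A}. Opens contained in A: ∅, {x91}, {x93}, {x90, x91}, {x91, x93}, {x90, x91, x93}.
Taking the union of these: int(A) = {x90, x91, x93}.
cl(A) = ⋂ {C closed : A ⊆ C}. Closed sets containing A: {x90, x91, x92, x93}.
Intersecting these: cl(A) = {x90, x91, x92, x93}.
∂A = cl(A) ∖ int(A) = {x90, x91, x92, x93} ∖ {x90, x91, x93} = {x92}.


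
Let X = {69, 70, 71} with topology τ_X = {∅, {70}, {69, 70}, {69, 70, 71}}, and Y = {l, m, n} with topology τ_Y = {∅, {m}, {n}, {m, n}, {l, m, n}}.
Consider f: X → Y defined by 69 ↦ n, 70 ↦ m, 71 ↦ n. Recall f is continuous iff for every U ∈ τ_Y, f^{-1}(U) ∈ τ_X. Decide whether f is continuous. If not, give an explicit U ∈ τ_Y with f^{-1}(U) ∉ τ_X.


f is NOT continuous.

Compute f^{-1}(U) for each U ∈ τ_Y:
  U = ∅: f^{-1}(U) = ∅ ∈ τ_X ✓.
  U = {m}: f^{-1}(U) = {70} ∈ τ_X ✓.
  U = {n}: f^{-1}(U) = {69, 71} ∉ τ_X ✗.
  U = {m, n}: f^{-1}(U) = {69, 70, 71} ∈ τ_X ✓.
  U = {l, m, n}: f^{-1}(U) = {69, 70, 71} ∈ τ_X ✓.
Found U = {n} with f^{-1}(U) = {69, 71} not in τ_X. Therefore f is NOT continuous.


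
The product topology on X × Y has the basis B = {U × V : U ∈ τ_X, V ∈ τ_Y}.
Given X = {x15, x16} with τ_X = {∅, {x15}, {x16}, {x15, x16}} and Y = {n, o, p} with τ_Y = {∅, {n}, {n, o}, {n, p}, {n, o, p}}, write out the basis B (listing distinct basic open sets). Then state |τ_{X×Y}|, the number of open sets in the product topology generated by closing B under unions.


Basis B = {∅ × ∅, {x15} × {n}, {x16} × {n}, {x15} × {n, o}, {x15} × {n, p}, {x15, x16} × {n}, {x16} × {n, o}, {x16} × {n, p}, {x15} × {n, o, p}, {x16} × {n, o, p}, {x15, x16} × {n, o}, {x15, x16} × {n, p}, {x15, x16} × {n, o, p}}; |τ_{X×Y}| = 25.

Enumerate products U × V with U ∈ τ_X, V ∈ τ_Y (deduplicated):
  ∅ × ∅ = {} (∅)
  {x15} × {n} = {(x15,n)}
  {x16} × {n} = {(x16,n)}
  {x15} × {n, o} = {(x15,n), (x15,o)}
  {x15} × {n, p} = {(x15,n), (x15,p)}
  {x15, x16} × {n} = {(x15,n), (x16,n)}
  {x16} × {n, o} = {(x16,n), (x16,o)}
  {x16} × {n, p} = {(x16,n), (x16,p)}
  {x15} × {n, o, p} = {(x15,n), (x15,o), (x15,p)}
  {x16} × {n, o, p} = {(x16,n), (x16,o), (x16,p)}
  {x15, x16} × {n, o} = {(x15,n), (x15,o), (x16,n), (x16,o)}
  {x15, x16} × {n, p} = {(x15,n), (x15,p), (x16,n), (x16,p)}
  {x15, x16} × {n, o, p} = {(x15,n), (x15,o), (x15,p), (x16,n), (x16,o), (x16,p)}
These 13 distinct sets form the basis B.
Close under arbitrary unions to get τ_{X×Y}; counting gives |τ_{X×Y}| = 25.


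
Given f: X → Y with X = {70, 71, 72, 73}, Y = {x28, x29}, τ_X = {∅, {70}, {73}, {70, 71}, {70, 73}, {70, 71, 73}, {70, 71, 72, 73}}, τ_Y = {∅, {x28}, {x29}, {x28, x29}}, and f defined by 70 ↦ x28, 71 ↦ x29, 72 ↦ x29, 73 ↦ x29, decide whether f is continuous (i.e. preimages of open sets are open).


f is NOT continuous.

Compute f^{-1}(U) for each U ∈ τ_Y:
  U = ∅: f^{-1}(U) = ∅ ∈ τ_X ✓.
  U = {x28}: f^{-1}(U) = {70} ∈ τ_X ✓.
  U = {x29}: f^{-1}(U) = {71, 72, 73} ∉ τ_X ✗.
  U = {x28, x29}: f^{-1}(U) = {70, 71, 72, 73} ∈ τ_X ✓.
Found U = {x29} with f^{-1}(U) = {71, 72, 73} not in τ_X. Therefore f is NOT continuous.


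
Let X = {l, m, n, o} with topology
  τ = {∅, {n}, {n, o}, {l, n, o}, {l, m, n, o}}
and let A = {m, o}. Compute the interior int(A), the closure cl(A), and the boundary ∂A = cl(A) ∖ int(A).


int(A) = ∅, cl(A) = {l, m, o}, ∂A = {l, m, o}.

Closed sets in (X, τ) are complements of opens:
  closed(X, τ) = {∅, {m}, {l, m}, {l, m, o}, {l, m, n, o}}.
int(A) = ⋃ {U ∈ τ : U ⊆ A}. Opens contained in A: ∅.
Taking the union of these: int(A) = ∅.
cl(A) = ⋂ {C closed : A ⊆ C}. Closed sets containing A: {l, m, o}, {l, m, n, o}.
Intersecting these: cl(A) = {l, m, o}.
∂A = cl(A) ∖ int(A) = {l, m, o} ∖ ∅ = {l, m, o}.


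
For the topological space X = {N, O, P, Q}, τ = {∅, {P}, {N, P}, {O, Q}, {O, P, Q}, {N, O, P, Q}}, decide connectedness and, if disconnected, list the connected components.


(X, τ) is disconnected; components = [{N, P}, {O, Q}].

Find clopen sets (U ∈ τ with X ∖ U ∈ τ):
  U = ∅, X ∖ U = {N, O, P, Q} — both open, so U is clopen.
  U = {N, P}, X ∖ U = {O, Q} — both open, so U is clopen.
  U = {O, Q}, X ∖ U = {N, P} — both open, so U is clopen.
  U = {N, O, P, Q}, X ∖ U = ∅ — both open, so U is clopen.
Nontrivial clopen(s) exist: e.g. {O, Q}. So (X, τ) is disconnected.
Compute connected components by grouping points that agree on all clopens:
  component: {N, P}
  component: {O, Q}


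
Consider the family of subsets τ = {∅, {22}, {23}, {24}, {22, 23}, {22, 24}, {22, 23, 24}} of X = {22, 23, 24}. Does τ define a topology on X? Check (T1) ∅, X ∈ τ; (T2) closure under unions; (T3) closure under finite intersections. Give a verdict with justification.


τ is NOT a topology on X.

Axiom (T1): ∅ ∈ τ? Yes; X ∈ τ? Yes.
Axiom (T2/T3): check pairwise unions and intersections of members of τ.
Counterexample for (T2): {23} ∪ {24} = {23, 24} ∉ τ. Therefore τ is NOT a topology.


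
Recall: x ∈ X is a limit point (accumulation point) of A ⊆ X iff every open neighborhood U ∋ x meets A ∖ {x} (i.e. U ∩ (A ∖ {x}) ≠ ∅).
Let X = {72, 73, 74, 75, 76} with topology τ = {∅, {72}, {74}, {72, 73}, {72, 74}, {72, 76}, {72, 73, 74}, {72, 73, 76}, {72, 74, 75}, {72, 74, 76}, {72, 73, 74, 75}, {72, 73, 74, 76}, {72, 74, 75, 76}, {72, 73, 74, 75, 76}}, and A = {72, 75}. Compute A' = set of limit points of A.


A' = {73, 75, 76}

For each x ∈ X, list the open sets U ∈ τ with x ∈ U, then check whether U ∩ (A ∖ {x}) ≠ ∅ for every such U.
  x = 72: open {72} ∋ x has {72} ∩ (A ∖ {72}) = ∅, so x is NOT a limit point.
  x = 73: opens ∋ x are {72, 73}, {72, 73, 74}, {72, 73, 76}, {72, 73, 74, 75}, {72, 73, 74, 76}, {72, 73, 74, 75, 76}; each meets A ∖ {73}, so x IS a limit point.
  x = 74: open {74} ∋ x has {74} ∩ (A ∖ {74}) = ∅, so x is NOT a limit point.
  x = 75: opens ∋ x are {72, 74, 75}, {72, 73, 74, 75}, {72, 74, 75, 76}, {72, 73, 74, 75, 76}; each meets A ∖ {75}, so x IS a limit point.
  x = 76: opens ∋ x are {72, 76}, {72, 73, 76}, {72, 74, 76}, {72, 73, 74, 76}, {72, 74, 75, 76}, {72, 73, 74, 75, 76}; each meets A ∖ {76}, so x IS a limit point.
Collecting: A' = {73, 75, 76}.


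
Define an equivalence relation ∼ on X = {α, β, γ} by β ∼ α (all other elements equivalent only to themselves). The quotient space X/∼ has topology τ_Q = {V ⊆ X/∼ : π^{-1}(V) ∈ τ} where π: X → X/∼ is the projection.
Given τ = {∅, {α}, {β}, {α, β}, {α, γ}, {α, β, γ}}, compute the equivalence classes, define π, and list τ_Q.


X/∼ = {[α=β], [γ]}; |τ_Q| = 3.

Equivalence classes: [α=β], [γ].
Quotient map π: X → X/∼ sends α ↦ [α=β], β ↦ [α=β], γ ↦ [γ].
For each subset V ⊆ X/∼, compute π^{-1}(V) ⊆ X and check whether π^{-1}(V) ∈ τ. V is open in τ_Q iff π^{-1}(V) ∈ τ.
  V = {}: π^{-1}(V) = ∅ ∈ τ ✓.
  V = {[α=β]}: π^{-1}(V) = {α, β} ∈ τ ✓.
  V = {[γ]}: π^{-1}(V) = {γ} ∉ τ ✗.
  V = {[α=β], [γ]}: π^{-1}(V) = {α, β, γ} ∈ τ ✓.
Open sets in the quotient: τ_Q = {{}, {[α=β]}, {[α=β], [γ]}} (3 elements).


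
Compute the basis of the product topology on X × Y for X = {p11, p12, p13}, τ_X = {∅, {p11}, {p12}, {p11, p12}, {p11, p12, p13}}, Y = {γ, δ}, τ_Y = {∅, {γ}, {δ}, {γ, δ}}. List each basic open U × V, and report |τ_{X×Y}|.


Basis B = {∅ × ∅, {p11} × {γ}, {p11} × {δ}, {p12} × {γ}, {p12} × {δ}, {p11} × {γ, δ}, {p11, p12} × {γ}, {p11, p12} × {δ}, {p12} × {γ, δ}, {p11, p12, p13} × {γ}, {p11, p12, p13} × {δ}, {p11, p12} × {γ, δ}, {p11, p12, p13} × {γ, δ}}; |τ_{X×Y}| = 25.

Enumerate products U × V with U ∈ τ_X, V ∈ τ_Y (deduplicated):
  ∅ × ∅ = {} (∅)
  {p11} × {γ} = {(p11,γ)}
  {p11} × {δ} = {(p11,δ)}
  {p12} × {γ} = {(p12,γ)}
  {p12} × {δ} = {(p12,δ)}
  {p11} × {γ, δ} = {(p11,γ), (p11,δ)}
  {p11, p12} × {γ} = {(p11,γ), (p12,γ)}
  {p11, p12} × {δ} = {(p11,δ), (p12,δ)}
  {p12} × {γ, δ} = {(p12,γ), (p12,δ)}
  {p11, p12, p13} × {γ} = {(p11,γ), (p12,γ), (p13,γ)}
  {p11, p12, p13} × {δ} = {(p11,δ), (p12,δ), (p13,δ)}
  {p11, p12} × {γ, δ} = {(p11,γ), (p11,δ), (p12,γ), (p12,δ)}
  {p11, p12, p13} × {γ, δ} = {(p11,γ), (p11,δ), (p12,γ), (p12,δ), (p13,γ), (p13,δ)}
These 13 distinct sets form the basis B.
Close under arbitrary unions to get τ_{X×Y}; counting gives |τ_{X×Y}| = 25.


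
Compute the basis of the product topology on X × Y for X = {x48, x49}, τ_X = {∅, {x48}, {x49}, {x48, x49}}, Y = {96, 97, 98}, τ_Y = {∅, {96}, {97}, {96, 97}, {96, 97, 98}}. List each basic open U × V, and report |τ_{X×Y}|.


Basis B = {∅ × ∅, {x48} × {96}, {x48} × {97}, {x49} × {96}, {x49} × {97}, {x48} × {96, 97}, {x48, x49} × {96}, {x48, x49} × {97}, {x49} × {96, 97}, {x48} × {96, 97, 98}, {x49} × {96, 97, 98}, {x48, x49} × {96, 97}, {x48, x49} × {96, 97, 98}}; |τ_{X×Y}| = 25.

Enumerate products U × V with U ∈ τ_X, V ∈ τ_Y (deduplicated):
  ∅ × ∅ = {} (∅)
  {x48} × {96} = {(x48,96)}
  {x48} × {97} = {(x48,97)}
  {x49} × {96} = {(x49,96)}
  {x49} × {97} = {(x49,97)}
  {x48} × {96, 97} = {(x48,96), (x48,97)}
  {x48, x49} × {96} = {(x48,96), (x49,96)}
  {x48, x49} × {97} = {(x48,97), (x49,97)}
  {x49} × {96, 97} = {(x49,96), (x49,97)}
  {x48} × {96, 97, 98} = {(x48,96), (x48,97), (x48,98)}
  {x49} × {96, 97, 98} = {(x49,96), (x49,97), (x49,98)}
  {x48, x49} × {96, 97} = {(x48,96), (x48,97), (x49,96), (x49,97)}
  {x48, x49} × {96, 97, 98} = {(x48,96), (x48,97), (x48,98), (x49,96), (x49,97), (x49,98)}
These 13 distinct sets form the basis B.
Close under arbitrary unions to get τ_{X×Y}; counting gives |τ_{X×Y}| = 25.


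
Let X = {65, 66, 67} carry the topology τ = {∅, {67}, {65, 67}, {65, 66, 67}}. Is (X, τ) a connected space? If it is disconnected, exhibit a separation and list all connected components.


(X, τ) is connected.

Find clopen sets (U ∈ τ with X ∖ U ∈ τ):
  U = ∅, X ∖ U = {65, 66, 67} — both open, so U is clopen.
  U = {65, 66, 67}, X ∖ U = ∅ — both open, so U is clopen.
Only trivial clopens (∅ and X) exist, so (X, τ) is connected.
Compute connected components by grouping points that agree on all clopens:
  component: {65, 66, 67}


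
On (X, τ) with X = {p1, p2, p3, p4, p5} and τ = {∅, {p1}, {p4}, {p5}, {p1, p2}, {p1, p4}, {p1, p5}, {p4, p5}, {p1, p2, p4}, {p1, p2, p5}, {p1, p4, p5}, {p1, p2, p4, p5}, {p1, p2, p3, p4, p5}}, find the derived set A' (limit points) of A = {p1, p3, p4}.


A' = {p2, p3}

For each x ∈ X, list the open sets U ∈ τ with x ∈ U, then check whether U ∩ (A ∖ {x}) ≠ ∅ for every such U.
  x = p1: open {p1} ∋ x has {p1} ∩ (A ∖ {p1}) = ∅, so x is NOT a limit point.
  x = p2: opens ∋ x are {p1, p2}, {p1, p2, p4}, {p1, p2, p5}, {p1, p2, p4, p5}, {p1, p2, p3, p4, p5}; each meets A ∖ {p2}, so x IS a limit point.
  x = p3: opens ∋ x are {p1, p2, p3, p4, p5}; each meets A ∖ {p3}, so x IS a limit point.
  x = p4: open {p4} ∋ x has {p4} ∩ (A ∖ {p4}) = ∅, so x is NOT a limit point.
  x = p5: open {p5} ∋ x has {p5} ∩ (A ∖ {p5}) = ∅, so x is NOT a limit point.
Collecting: A' = {p2, p3}.


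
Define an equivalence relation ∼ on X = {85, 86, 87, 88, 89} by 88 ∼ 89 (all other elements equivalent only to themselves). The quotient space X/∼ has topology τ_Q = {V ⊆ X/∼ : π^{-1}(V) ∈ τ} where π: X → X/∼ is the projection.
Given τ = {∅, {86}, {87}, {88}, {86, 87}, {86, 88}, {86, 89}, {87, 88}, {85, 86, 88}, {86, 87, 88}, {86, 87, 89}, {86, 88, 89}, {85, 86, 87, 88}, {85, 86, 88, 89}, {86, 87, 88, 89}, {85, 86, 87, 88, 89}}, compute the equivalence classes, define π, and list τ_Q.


X/∼ = {[85], [86], [87], [88=89]}; |τ_Q| = 8.

Equivalence classes: [85], [86], [87], [88=89].
Quotient map π: X → X/∼ sends 85 ↦ [85], 86 ↦ [86], 87 ↦ [87], 88 ↦ [88=89], 89 ↦ [88=89].
For each subset V ⊆ X/∼, compute π^{-1}(V) ⊆ X and check whether π^{-1}(V) ∈ τ. V is open in τ_Q iff π^{-1}(V) ∈ τ.
  V = {}: π^{-1}(V) = ∅ ∈ τ ✓.
  V = {[85]}: π^{-1}(V) = {85} ∉ τ ✗.
  V = {[86]}: π^{-1}(V) = {86} ∈ τ ✓.
  V = {[85], [86]}: π^{-1}(V) = {85, 86} ∉ τ ✗.
  V = {[87]}: π^{-1}(V) = {87} ∈ τ ✓.
  V = {[85], [87]}: π^{-1}(V) = {85, 87} ∉ τ ✗.
  V = {[86], [87]}: π^{-1}(V) = {86, 87} ∈ τ ✓.
  V = {[85], [86], [87]}: π^{-1}(V) = {85, 86, 87} ∉ τ ✗.
  V = {[88=89]}: π^{-1}(V) = {88, 89} ∉ τ ✗.
  V = {[85], [88=89]}: π^{-1}(V) = {85, 88, 89} ∉ τ ✗.
  V = {[86], [88=89]}: π^{-1}(V) = {86, 88, 89} ∈ τ ✓.
  V = {[85], [86], [88=89]}: π^{-1}(V) = {85, 86, 88, 89} ∈ τ ✓.
  V = {[87], [88=89]}: π^{-1}(V) = {87, 88, 89} ∉ τ ✗.
  V = {[85], [87], [88=89]}: π^{-1}(V) = {85, 87, 88, 89} ∉ τ ✗.
  V = {[86], [87], [88=89]}: π^{-1}(V) = {86, 87, 88, 89} ∈ τ ✓.
  V = {[85], [86], [87], [88=89]}: π^{-1}(V) = {85, 86, 87, 88, 89} ∈ τ ✓.
Open sets in the quotient: τ_Q = {{}, {[86]}, {[87]}, {[86], [87]}, {[86], [88=89]}, {[85], [86], [88=89]}, {[86], [87], [88=89]}, {[85], [86], [87], [88=89]}} (8 elements).


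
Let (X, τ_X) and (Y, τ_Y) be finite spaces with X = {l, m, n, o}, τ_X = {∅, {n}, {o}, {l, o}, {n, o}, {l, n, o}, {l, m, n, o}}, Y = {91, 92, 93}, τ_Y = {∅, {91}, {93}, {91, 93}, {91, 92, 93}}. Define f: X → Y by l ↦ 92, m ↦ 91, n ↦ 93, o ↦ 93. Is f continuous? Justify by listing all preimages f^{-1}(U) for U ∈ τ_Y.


f is NOT continuous.

Compute f^{-1}(U) for each U ∈ τ_Y:
  U = ∅: f^{-1}(U) = ∅ ∈ τ_X ✓.
  U = {91}: f^{-1}(U) = {m} ∉ τ_X ✗.
  U = {93}: f^{-1}(U) = {n, o} ∈ τ_X ✓.
  U = {91, 93}: f^{-1}(U) = {m, n, o} ∉ τ_X ✗.
  U = {91, 92, 93}: f^{-1}(U) = {l, m, n, o} ∈ τ_X ✓.
Found U = {91} with f^{-1}(U) = {m} not in τ_X. Therefore f is NOT continuous.


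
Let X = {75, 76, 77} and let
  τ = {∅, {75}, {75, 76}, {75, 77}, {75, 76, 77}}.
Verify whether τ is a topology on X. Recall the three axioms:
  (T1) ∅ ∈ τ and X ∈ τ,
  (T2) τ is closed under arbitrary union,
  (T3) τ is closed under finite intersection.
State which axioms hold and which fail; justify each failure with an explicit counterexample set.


τ IS a topology on X.

Axiom (T1): ∅ ∈ τ? Yes; X ∈ τ? Yes.
Axiom (T2/T3): check pairwise unions and intersections of members of τ.
All pairwise intersections and unions checked — each lies in τ. Therefore τ satisfies (T1), (T2), (T3): it IS a topology on X.


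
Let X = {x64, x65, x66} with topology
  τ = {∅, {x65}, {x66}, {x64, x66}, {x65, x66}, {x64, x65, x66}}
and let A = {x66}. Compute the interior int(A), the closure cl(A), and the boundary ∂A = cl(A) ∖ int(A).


int(A) = {x66}, cl(A) = {x64, x66}, ∂A = {x64}.

Closed sets in (X, τ) are complements of opens:
  closed(X, τ) = {∅, {x64}, {x65}, {x64, x65}, {x64, x66}, {x64, x65, x66}}.
int(A) = ⋃ {U ∈ τ : U ⊆ A}. Opens contained in A: ∅, {x66}.
Taking the union of these: int(A) = {x66}.
cl(A) = ⋂ {C closed : A ⊆ C}. Closed sets containing A: {x64, x66}, {x64, x65, x66}.
Intersecting these: cl(A) = {x64, x66}.
∂A = cl(A) ∖ int(A) = {x64, x66} ∖ {x66} = {x64}.


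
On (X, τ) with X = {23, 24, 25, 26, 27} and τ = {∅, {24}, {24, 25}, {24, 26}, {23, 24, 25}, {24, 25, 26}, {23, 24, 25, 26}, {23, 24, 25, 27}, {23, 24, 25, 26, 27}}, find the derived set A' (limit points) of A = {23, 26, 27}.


A' = {27}

For each x ∈ X, list the open sets U ∈ τ with x ∈ U, then check whether U ∩ (A ∖ {x}) ≠ ∅ for every such U.
  x = 23: open {23, 24, 25} ∋ x has {23, 24, 25} ∩ (A ∖ {23}) = ∅, so x is NOT a limit point.
  x = 24: open {24} ∋ x has {24} ∩ (A ∖ {24}) = ∅, so x is NOT a limit point.
  x = 25: open {24, 25} ∋ x has {24, 25} ∩ (A ∖ {25}) = ∅, so x is NOT a limit point.
  x = 26: open {24, 26} ∋ x has {24, 26} ∩ (A ∖ {26}) = ∅, so x is NOT a limit point.
  x = 27: opens ∋ x are {23, 24, 25, 27}, {23, 24, 25, 26, 27}; each meets A ∖ {27}, so x IS a limit point.
Collecting: A' = {27}.


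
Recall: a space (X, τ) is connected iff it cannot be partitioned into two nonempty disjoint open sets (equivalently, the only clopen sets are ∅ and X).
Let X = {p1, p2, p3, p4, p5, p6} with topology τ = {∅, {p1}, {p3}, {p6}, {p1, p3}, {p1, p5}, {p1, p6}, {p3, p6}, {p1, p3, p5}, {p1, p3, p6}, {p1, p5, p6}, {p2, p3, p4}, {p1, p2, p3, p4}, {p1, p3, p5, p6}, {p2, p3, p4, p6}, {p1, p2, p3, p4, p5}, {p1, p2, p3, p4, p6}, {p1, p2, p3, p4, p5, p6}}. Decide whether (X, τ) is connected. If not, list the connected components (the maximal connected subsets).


(X, τ) is disconnected; components = [{p6}, {p1, p5}, {p2, p3, p4}].

Find clopen sets (U ∈ τ with X ∖ U ∈ τ):
  U = ∅, X ∖ U = {p1, p2, p3, p4, p5, p6} — both open, so U is clopen.
  U = {p6}, X ∖ U = {p1, p2, p3, p4, p5} — both open, so U is clopen.
  U = {p1, p5}, X ∖ U = {p2, p3, p4, p6} — both open, so U is clopen.
  U = {p1, p5, p6}, X ∖ U = {p2, p3, p4} — both open, so U is clopen.
  U = {p2, p3, p4}, X ∖ U = {p1, p5, p6} — both open, so U is clopen.
  U = {p2, p3, p4, p6}, X ∖ U = {p1, p5} — both open, so U is clopen.
  U = {p1, p2, p3, p4, p5}, X ∖ U = {p6} — both open, so U is clopen.
  U = {p1, p2, p3, p4, p5, p6}, X ∖ U = ∅ — both open, so U is clopen.
Nontrivial clopen(s) exist: e.g. {p1, p2, p3, p4, p5}. So (X, τ) is disconnected.
Compute connected components by grouping points that agree on all clopens:
  component: {p6}
  component: {p1, p5}
  component: {p2, p3, p4}
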